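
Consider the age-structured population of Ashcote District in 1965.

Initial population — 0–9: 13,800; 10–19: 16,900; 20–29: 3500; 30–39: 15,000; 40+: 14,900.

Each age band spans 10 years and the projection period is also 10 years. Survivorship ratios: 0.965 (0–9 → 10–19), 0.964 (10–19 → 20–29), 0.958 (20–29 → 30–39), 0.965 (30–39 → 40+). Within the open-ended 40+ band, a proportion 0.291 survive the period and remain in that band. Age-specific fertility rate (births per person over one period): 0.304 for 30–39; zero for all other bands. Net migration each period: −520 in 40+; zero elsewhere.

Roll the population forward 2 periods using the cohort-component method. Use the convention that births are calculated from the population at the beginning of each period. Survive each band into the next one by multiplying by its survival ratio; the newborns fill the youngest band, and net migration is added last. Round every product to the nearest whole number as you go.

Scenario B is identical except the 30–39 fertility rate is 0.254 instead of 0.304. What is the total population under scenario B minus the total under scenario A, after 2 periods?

-890

After projecting period 1:
Births: 15000 × 0.304 = 4560
10–19: 13800 × 0.965 = 13317
20–29: 16900 × 0.964 = 16292
30–39: 3500 × 0.958 = 3353
40+: 15000 × 0.965 + 14900 × 0.291 = 14475 + 4336 = 18811
Net migration: 40+ − 520 → 18291
→ [4560, 13317, 16292, 3353, 18291]
After projecting period 2:
Births: 3353 × 0.304 = 1019
10–19: 4560 × 0.965 = 4400
20–29: 13317 × 0.964 = 12838
30–39: 16292 × 0.958 = 15608
40+: 3353 × 0.965 + 18291 × 0.291 = 3236 + 5323 = 8559
Net migration: 40+ − 520 → 8039
→ [1019, 4400, 12838, 15608, 8039]
Scenario A total after 2 periods: 41904
Scenario B projection —
After projecting period 1:
Births: 15000 × 0.254 = 3810
10–19: 13800 × 0.965 = 13317
20–29: 16900 × 0.964 = 16292
30–39: 3500 × 0.958 = 3353
40+: 15000 × 0.965 + 14900 × 0.291 = 14475 + 4336 = 18811
Net migration: 40+ − 520 → 18291
→ [3810, 13317, 16292, 3353, 18291]
After projecting period 2:
Births: 3353 × 0.254 = 852
10–19: 3810 × 0.965 = 3677
20–29: 13317 × 0.964 = 12838
30–39: 16292 × 0.958 = 15608
40+: 3353 × 0.965 + 18291 × 0.291 = 3236 + 5323 = 8559
Net migration: 40+ − 520 → 8039
→ [852, 3677, 12838, 15608, 8039]
Scenario B total after 2 periods: 41014
Difference B − A = 41014 − 41904 = -890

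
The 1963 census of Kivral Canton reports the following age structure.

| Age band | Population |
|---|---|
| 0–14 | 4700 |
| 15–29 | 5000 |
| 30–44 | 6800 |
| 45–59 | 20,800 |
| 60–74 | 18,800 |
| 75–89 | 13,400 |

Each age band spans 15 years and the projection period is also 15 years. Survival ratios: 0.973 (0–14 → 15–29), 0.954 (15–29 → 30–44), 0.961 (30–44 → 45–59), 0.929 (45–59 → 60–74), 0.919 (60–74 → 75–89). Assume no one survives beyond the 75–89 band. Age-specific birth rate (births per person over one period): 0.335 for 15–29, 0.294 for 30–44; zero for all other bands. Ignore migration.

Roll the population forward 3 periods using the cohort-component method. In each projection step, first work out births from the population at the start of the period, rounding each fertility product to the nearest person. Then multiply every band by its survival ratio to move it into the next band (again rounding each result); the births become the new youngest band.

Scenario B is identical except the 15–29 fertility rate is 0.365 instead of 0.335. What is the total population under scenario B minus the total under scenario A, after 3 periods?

— Period 1 —
Births: 5000 × 0.335 = 1675, 6800 × 0.294 = 1999 — total 3674
15–29: 4700 × 0.973 = 4573
30–44: 5000 × 0.954 = 4770
45–59: 6800 × 0.961 = 6535
60–74: 20800 × 0.929 = 19323
75–89: 18800 × 0.919 = 17277
Population now: 0–14=3674, 15–29=4573, 30–44=4770, 45–59=6535, 60–74=19323, 75–89=17277
— Period 2 —
Births: 4573 × 0.335 = 1532, 4770 × 0.294 = 1402 — total 2934
15–29: 3674 × 0.973 = 3575
30–44: 4573 × 0.954 = 4363
45–59: 4770 × 0.961 = 4584
60–74: 6535 × 0.929 = 6071
75–89: 19323 × 0.919 = 17758
Population now: 0–14=2934, 15–29=3575, 30–44=4363, 45–59=4584, 60–74=6071, 75–89=17758
— Period 3 —
Births: 3575 × 0.335 = 1198, 4363 × 0.294 = 1283 — total 2481
15–29: 2934 × 0.973 = 2855
30–44: 3575 × 0.954 = 3411
45–59: 4363 × 0.961 = 4193
60–74: 4584 × 0.929 = 4259
75–89: 6071 × 0.919 = 5579
Population now: 0–14=2481, 15–29=2855, 30–44=3411, 45–59=4193, 60–74=4259, 75–89=5579
Scenario A total after 3 periods: 22778
Scenario B projection —
— Period 1 —
Births: 5000 × 0.365 = 1825, 6800 × 0.294 = 1999 — total 3824
15–29: 4700 × 0.973 = 4573
30–44: 5000 × 0.954 = 4770
45–59: 6800 × 0.961 = 6535
60–74: 20800 × 0.929 = 19323
75–89: 18800 × 0.919 = 17277
Population now: 0–14=3824, 15–29=4573, 30–44=4770, 45–59=6535, 60–74=19323, 75–89=17277
— Period 2 —
Births: 4573 × 0.365 = 1669, 4770 × 0.294 = 1402 — total 3071
15–29: 3824 × 0.973 = 3721
30–44: 4573 × 0.954 = 4363
45–59: 4770 × 0.961 = 4584
60–74: 6535 × 0.929 = 6071
75–89: 19323 × 0.919 = 17758
Population now: 0–14=3071, 15–29=3721, 30–44=4363, 45–59=4584, 60–74=6071, 75–89=17758
— Period 3 —
Births: 3721 × 0.365 = 1358, 4363 × 0.294 = 1283 — total 2641
15–29: 3071 × 0.973 = 2988
30–44: 3721 × 0.954 = 3550
45–59: 4363 × 0.961 = 4193
60–74: 4584 × 0.929 = 4259
75–89: 6071 × 0.919 = 5579
Population now: 0–14=2641, 15–29=2988, 30–44=3550, 45–59=4193, 60–74=4259, 75–89=5579
Scenario B total after 3 periods: 23210
Difference B − A = 23210 − 22778 = 432

432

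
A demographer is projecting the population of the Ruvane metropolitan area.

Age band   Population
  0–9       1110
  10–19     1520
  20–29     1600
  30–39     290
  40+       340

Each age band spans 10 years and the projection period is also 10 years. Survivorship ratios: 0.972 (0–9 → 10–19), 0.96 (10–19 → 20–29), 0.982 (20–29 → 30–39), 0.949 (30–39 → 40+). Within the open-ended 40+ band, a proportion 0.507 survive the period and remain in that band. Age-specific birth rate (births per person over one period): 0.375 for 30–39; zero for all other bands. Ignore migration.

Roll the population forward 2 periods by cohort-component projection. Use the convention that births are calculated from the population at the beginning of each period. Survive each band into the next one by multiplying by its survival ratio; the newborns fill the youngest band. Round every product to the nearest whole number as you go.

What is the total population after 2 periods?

4882

Let group 1 be 0–9 through group 5 = 40+.
[period 1]
Births: 290 × 0.375 = 109
Group 2: 1110 × 0.972 = 1079
Group 3: 1520 × 0.96 = 1459
Group 4: 1600 × 0.982 = 1571
Group 5: 290 × 0.949 + 340 × 0.507 = 275 + 172 = 447
Giving 109 / 1079 / 1459 / 1571 / 447.
[period 2]
Births: 1571 × 0.375 = 589
Group 2: 109 × 0.972 = 106
Group 3: 1079 × 0.96 = 1036
Group 4: 1459 × 0.982 = 1433
Group 5: 1571 × 0.949 + 447 × 0.507 = 1491 + 227 = 1718
Giving 589 / 106 / 1036 / 1433 / 1718.
Total after period 2: 589 + 106 + 1036 + 1433 + 1718 = 4882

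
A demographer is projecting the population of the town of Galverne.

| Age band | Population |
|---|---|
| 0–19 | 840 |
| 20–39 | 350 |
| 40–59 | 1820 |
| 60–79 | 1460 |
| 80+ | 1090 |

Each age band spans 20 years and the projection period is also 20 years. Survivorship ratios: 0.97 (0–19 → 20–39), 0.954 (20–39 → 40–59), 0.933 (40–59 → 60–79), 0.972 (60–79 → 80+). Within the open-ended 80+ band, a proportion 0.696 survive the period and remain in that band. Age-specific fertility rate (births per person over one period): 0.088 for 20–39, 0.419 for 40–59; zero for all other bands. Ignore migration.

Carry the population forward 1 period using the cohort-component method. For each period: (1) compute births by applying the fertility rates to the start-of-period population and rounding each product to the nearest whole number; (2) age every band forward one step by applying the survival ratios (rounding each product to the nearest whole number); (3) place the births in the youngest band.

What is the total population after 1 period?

Call the groups 1 to 5, youngest first.
— Period 1 —
Births: 350 * 0.088 = 31 ; 1820 * 0.419 = 763 ⇒ total 794
Group 2: 840 * 0.97 = 815
Group 3: 350 * 0.954 = 334
Group 4: 1820 * 0.933 = 1698
Group 5: 1460 * 0.972 + 1090 * 0.696 = 1419 + 759 = 2178
→ [794, 815, 334, 1698, 2178]
Total after period 1: 794 + 815 + 334 + 1698 + 2178 = 5819

5819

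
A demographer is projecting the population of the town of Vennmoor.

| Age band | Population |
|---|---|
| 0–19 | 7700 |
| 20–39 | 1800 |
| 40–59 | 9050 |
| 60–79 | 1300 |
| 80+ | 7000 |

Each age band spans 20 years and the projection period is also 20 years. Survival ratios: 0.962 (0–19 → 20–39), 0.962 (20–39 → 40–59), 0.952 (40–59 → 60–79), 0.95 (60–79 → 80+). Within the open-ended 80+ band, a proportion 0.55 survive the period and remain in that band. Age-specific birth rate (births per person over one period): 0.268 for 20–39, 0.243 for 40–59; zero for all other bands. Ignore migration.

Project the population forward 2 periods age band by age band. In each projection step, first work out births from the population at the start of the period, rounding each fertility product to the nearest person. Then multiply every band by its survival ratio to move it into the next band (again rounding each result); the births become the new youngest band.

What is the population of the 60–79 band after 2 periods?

1649

[period 1]
Births: 1800 × 0.268 = 482 ; 9050 × 0.243 = 2199 ⇒ total 2681
20–39: 7700 × 0.962 = 7407
40–59: 1800 × 0.962 = 1732
60–79: 9050 × 0.952 = 8616
80+: 1300 × 0.95 + 7000 × 0.55 = 1235 + 3850 = 5085
Giving 2681 / 7407 / 1732 / 8616 / 5085.
[period 2]
Births: 7407 × 0.268 = 1985 ; 1732 × 0.243 = 421 ⇒ total 2406
20–39: 2681 × 0.962 = 2579
40–59: 7407 × 0.962 = 7126
60–79: 1732 × 0.952 = 1649
80+: 8616 × 0.95 + 5085 × 0.55 = 8185 + 2797 = 10982
Giving 2406 / 2579 / 7126 / 1649 / 10982.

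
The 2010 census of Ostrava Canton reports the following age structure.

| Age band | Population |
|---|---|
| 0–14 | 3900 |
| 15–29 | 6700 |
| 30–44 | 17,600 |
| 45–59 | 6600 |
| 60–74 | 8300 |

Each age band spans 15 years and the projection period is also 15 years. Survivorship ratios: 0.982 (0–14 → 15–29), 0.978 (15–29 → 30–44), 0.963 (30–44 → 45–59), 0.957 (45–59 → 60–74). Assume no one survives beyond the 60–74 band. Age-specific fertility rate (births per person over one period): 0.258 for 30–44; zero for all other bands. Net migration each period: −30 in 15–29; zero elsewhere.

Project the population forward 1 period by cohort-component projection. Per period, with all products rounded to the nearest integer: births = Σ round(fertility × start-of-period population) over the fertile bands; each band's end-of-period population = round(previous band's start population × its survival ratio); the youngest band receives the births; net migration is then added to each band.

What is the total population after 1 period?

38159

Period 1:
Births: 17600 * 0.258 = 4541
15–29: 3900 * 0.982 = 3830
30–44: 6700 * 0.978 = 6553
45–59: 17600 * 0.963 = 16949
60–74: 6600 * 0.957 = 6316
Net migration: 15–29 − 30 → 3800
→ [4541, 3800, 6553, 16949, 6316]
Total after period 1: 4541 + 3800 + 6553 + 16949 + 6316 = 38159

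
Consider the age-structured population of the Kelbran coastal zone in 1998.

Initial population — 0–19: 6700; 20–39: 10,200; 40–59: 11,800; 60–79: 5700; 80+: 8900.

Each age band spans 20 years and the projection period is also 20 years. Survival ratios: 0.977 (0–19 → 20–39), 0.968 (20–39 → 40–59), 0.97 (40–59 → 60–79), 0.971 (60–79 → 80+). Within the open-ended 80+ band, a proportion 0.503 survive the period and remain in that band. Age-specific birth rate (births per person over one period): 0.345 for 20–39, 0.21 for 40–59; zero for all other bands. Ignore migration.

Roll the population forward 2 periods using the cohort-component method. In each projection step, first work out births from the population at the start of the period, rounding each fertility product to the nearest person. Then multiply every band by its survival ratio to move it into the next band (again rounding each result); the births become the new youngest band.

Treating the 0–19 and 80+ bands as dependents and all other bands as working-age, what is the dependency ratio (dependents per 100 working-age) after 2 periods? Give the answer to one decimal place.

— Period 1 —
Births: 10200 * 0.345 = 3519  |  11800 * 0.21 = 2478 → 5997
20–39: 6700 * 0.977 = 6546
40–59: 10200 * 0.968 = 9874
60–79: 11800 * 0.97 = 11446
80+: 5700 * 0.971 + 8900 * 0.503 = 5535 + 4477 = 10012
Population now: 0–19=5997, 20–39=6546, 40–59=9874, 60–79=11446, 80+=10012
— Period 2 —
Births: 6546 * 0.345 = 2258  |  9874 * 0.21 = 2074 → 4332
20–39: 5997 * 0.977 = 5859
40–59: 6546 * 0.968 = 6337
60–79: 9874 * 0.97 = 9578
80+: 11446 * 0.971 + 10012 * 0.503 = 11114 + 5036 = 16150
Population now: 0–19=4332, 20–39=5859, 40–59=6337, 60–79=9578, 80+=16150
Dependents (band 0–19 + band 80+) = 4332 + 16150 = 20482; working-age = 21774; ratio = 20482/21774 × 100 = 94.1

94.1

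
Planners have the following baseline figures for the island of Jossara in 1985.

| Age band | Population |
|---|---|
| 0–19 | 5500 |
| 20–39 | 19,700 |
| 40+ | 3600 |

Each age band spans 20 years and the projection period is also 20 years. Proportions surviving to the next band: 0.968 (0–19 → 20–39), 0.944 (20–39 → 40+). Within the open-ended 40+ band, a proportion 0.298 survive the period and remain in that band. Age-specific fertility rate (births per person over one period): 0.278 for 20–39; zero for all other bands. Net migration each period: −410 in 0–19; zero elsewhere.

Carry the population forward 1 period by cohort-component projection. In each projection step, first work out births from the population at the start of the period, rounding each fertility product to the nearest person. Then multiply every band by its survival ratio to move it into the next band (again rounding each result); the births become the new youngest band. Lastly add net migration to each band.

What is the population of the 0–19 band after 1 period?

5067

(Bands numbered youngest = 1 to oldest = 3.)
[period 1]
Births: 19700 * 0.278 = 5477
Band 2: 5500 * 0.968 = 5324
Band 3: 19700 * 0.944 + 3600 * 0.298 = 18597 + 1073 = 19670
Net migration: Band 1 − 410 → 5067
Population now: 0–19=5067, 20–39=5324, 40+=19670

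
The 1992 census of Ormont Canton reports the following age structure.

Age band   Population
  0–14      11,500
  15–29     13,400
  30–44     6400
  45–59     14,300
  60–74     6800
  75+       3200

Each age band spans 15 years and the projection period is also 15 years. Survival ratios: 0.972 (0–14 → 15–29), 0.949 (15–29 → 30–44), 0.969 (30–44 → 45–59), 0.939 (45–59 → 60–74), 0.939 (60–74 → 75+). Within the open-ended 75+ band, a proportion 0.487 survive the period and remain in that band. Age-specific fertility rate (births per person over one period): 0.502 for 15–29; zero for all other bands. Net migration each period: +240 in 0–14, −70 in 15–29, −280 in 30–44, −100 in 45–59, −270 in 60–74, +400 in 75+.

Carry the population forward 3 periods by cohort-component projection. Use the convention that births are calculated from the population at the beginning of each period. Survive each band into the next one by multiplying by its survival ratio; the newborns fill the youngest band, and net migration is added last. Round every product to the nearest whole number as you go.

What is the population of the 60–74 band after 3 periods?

Call the groups 1 to 6, youngest first.
After projecting period 1:
Births: 13400 × 0.502 = 6727
Group 2: 11500 × 0.972 = 11178
Group 3: 13400 × 0.949 = 12717
Group 4: 6400 × 0.969 = 6202
Group 5: 14300 × 0.939 = 13428
Group 6: 6800 × 0.939 + 3200 × 0.487 = 6385 + 1558 = 7943
Net migration: Group 1 + 240 → 6967; Group 2 − 70 → 11108; Group 3 − 280 → 12437; Group 4 − 100 → 6102; Group 5 − 270 → 13158; Group 6 + 400 → 8343
Population now: 0–14=6967, 15–29=11108, 30–44=12437, 45–59=6102, 60–74=13158, 75+=8343
After projecting period 2:
Births: 11108 × 0.502 = 5576
Group 2: 6967 × 0.972 = 6772
Group 3: 11108 × 0.949 = 10541
Group 4: 12437 × 0.969 = 12051
Group 5: 6102 × 0.939 = 5730
Group 6: 13158 × 0.939 + 8343 × 0.487 = 12355 + 4063 = 16418
Net migration: Group 1 + 240 → 5816; Group 2 − 70 → 6702; Group 3 − 280 → 10261; Group 4 − 100 → 11951; Group 5 − 270 → 5460; Group 6 + 400 → 16818
Population now: 0–14=5816, 15–29=6702, 30–44=10261, 45–59=11951, 60–74=5460, 75+=16818
After projecting period 3:
Births: 6702 × 0.502 = 3364
Group 2: 5816 × 0.972 = 5653
Group 3: 6702 × 0.949 = 6360
Group 4: 10261 × 0.969 = 9943
Group 5: 11951 × 0.939 = 11222
Group 6: 5460 × 0.939 + 16818 × 0.487 = 5127 + 8190 = 13317
Net migration: Group 1 + 240 → 3604; Group 2 − 70 → 5583; Group 3 − 280 → 6080; Group 4 − 100 → 9843; Group 5 − 270 → 10952; Group 6 + 400 → 13717
Population now: 0–14=3604, 15–29=5583, 30–44=6080, 45–59=9843, 60–74=10952, 75+=13717

10952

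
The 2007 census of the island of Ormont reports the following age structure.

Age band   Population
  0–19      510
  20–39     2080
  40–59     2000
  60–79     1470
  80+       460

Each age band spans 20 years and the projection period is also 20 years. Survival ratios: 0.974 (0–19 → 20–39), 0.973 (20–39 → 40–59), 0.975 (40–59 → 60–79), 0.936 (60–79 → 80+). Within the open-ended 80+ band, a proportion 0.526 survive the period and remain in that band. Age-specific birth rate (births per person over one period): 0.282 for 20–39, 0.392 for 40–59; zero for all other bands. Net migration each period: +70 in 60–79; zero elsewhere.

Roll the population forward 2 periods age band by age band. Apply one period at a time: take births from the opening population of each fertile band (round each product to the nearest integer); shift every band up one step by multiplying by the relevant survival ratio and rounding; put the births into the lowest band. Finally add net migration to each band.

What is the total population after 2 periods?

7537

(Groups numbered youngest = 1 to oldest = 5.)
Period 1.
Births: 2080 × 0.282 = 587  |  2000 × 0.392 = 784 → 1371
Group 2: 510 × 0.974 = 497
Group 3: 2080 × 0.973 = 2024
Group 4: 2000 × 0.975 = 1950
Group 5: 1470 × 0.936 + 460 × 0.526 = 1376 + 242 = 1618
Net migration: Group 4 + 70 → 2020
End of period: [1371, 497, 2024, 2020, 1618]
Period 2.
Births: 497 × 0.282 = 140  |  2024 × 0.392 = 793 → 933
Group 2: 1371 × 0.974 = 1335
Group 3: 497 × 0.973 = 484
Group 4: 2024 × 0.975 = 1973
Group 5: 2020 × 0.936 + 1618 × 0.526 = 1891 + 851 = 2742
Net migration: Group 4 + 70 → 2043
End of period: [933, 1335, 484, 2043, 2742]
Total after period 2: 933 + 1335 + 484 + 2043 + 2742 = 7537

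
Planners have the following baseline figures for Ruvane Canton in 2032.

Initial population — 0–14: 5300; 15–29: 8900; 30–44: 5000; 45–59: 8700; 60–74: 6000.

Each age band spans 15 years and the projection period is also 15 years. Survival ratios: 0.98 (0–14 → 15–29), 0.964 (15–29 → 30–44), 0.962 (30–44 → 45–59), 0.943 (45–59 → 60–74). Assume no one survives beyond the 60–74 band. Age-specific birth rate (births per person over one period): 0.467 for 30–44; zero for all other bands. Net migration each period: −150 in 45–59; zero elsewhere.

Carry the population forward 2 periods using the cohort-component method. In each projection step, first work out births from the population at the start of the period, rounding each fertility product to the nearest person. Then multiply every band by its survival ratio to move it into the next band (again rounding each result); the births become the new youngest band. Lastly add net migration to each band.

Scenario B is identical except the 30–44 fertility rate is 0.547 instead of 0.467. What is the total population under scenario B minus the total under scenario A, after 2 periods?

Call the bands 1 to 5, youngest first.
After projecting period 1:
Births: 5000 × 0.467 = 2335
Band 2: 5300 × 0.98 = 5194
Band 3: 8900 × 0.964 = 8580
Band 4: 5000 × 0.962 = 4810
Band 5: 8700 × 0.943 = 8204
Net migration: Band 4 − 150 → 4660
Population now: 0–14=2335, 15–29=5194, 30–44=8580, 45–59=4660, 60–74=8204
After projecting period 2:
Births: 8580 × 0.467 = 4007
Band 2: 2335 × 0.98 = 2288
Band 3: 5194 × 0.964 = 5007
Band 4: 8580 × 0.962 = 8254
Band 5: 4660 × 0.943 = 4394
Net migration: Band 4 − 150 → 8104
Population now: 0–14=4007, 15–29=2288, 30–44=5007, 45–59=8104, 60–74=4394
Scenario A total after 2 periods: 23800
Scenario B projection —
After projecting period 1:
Births: 5000 × 0.547 = 2735
Band 2: 5300 × 0.98 = 5194
Band 3: 8900 × 0.964 = 8580
Band 4: 5000 × 0.962 = 4810
Band 5: 8700 × 0.943 = 8204
Net migration: Band 4 − 150 → 4660
Population now: 0–14=2735, 15–29=5194, 30–44=8580, 45–59=4660, 60–74=8204
After projecting period 2:
Births: 8580 × 0.547 = 4693
Band 2: 2735 × 0.98 = 2680
Band 3: 5194 × 0.964 = 5007
Band 4: 8580 × 0.962 = 8254
Band 5: 4660 × 0.943 = 4394
Net migration: Band 4 − 150 → 8104
Population now: 0–14=4693, 15–29=2680, 30–44=5007, 45–59=8104, 60–74=4394
Scenario B total after 2 periods: 24878
Difference B − A = 24878 − 23800 = 1078

1078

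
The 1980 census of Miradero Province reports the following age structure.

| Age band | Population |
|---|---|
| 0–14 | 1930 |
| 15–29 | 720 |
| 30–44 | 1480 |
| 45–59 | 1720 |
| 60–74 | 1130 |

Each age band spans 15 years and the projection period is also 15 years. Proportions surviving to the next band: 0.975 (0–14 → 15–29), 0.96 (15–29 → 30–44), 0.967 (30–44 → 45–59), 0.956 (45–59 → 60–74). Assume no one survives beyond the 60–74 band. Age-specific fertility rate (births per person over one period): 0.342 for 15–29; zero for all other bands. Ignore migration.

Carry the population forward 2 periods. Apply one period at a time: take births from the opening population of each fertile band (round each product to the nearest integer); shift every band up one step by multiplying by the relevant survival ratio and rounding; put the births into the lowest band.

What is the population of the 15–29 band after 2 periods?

— Period 1 —
Births: 720 * 0.342 = 246
15–29: 1930 * 0.975 = 1882
30–44: 720 * 0.96 = 691
45–59: 1480 * 0.967 = 1431
60–74: 1720 * 0.956 = 1644
End of period: [246, 1882, 691, 1431, 1644]
— Period 2 —
Births: 1882 * 0.342 = 644
15–29: 246 * 0.975 = 240
30–44: 1882 * 0.96 = 1807
45–59: 691 * 0.967 = 668
60–74: 1431 * 0.956 = 1368
End of period: [644, 240, 1807, 668, 1368]

240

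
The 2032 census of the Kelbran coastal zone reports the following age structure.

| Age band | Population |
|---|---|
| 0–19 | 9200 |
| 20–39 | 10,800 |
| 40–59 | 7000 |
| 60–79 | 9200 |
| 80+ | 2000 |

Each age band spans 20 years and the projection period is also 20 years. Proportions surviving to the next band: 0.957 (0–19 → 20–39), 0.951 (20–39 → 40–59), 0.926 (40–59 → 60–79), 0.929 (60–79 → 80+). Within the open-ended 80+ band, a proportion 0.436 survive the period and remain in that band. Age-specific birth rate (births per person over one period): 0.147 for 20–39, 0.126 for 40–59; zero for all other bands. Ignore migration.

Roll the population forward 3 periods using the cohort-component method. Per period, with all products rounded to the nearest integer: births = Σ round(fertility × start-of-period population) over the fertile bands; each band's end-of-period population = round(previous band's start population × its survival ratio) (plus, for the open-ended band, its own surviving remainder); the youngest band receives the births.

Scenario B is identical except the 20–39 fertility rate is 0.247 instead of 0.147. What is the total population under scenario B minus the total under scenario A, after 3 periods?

Period 1:
Births: 10800 × 0.147 = 1588  |  7000 × 0.126 = 882 → 2470
20–39: 9200 × 0.957 = 8804
40–59: 10800 × 0.951 = 10271
60–79: 7000 × 0.926 = 6482
80+: 9200 × 0.929 + 2000 × 0.436 = 8547 + 872 = 9419
→ [2470, 8804, 10271, 6482, 9419]
Period 2:
Births: 8804 × 0.147 = 1294  |  10271 × 0.126 = 1294 → 2588
20–39: 2470 × 0.957 = 2364
40–59: 8804 × 0.951 = 8373
60–79: 10271 × 0.926 = 9511
80+: 6482 × 0.929 + 9419 × 0.436 = 6022 + 4107 = 10129
→ [2588, 2364, 8373, 9511, 10129]
Period 3:
Births: 2364 × 0.147 = 348  |  8373 × 0.126 = 1055 → 1403
20–39: 2588 × 0.957 = 2477
40–59: 2364 × 0.951 = 2248
60–79: 8373 × 0.926 = 7753
80+: 9511 × 0.929 + 10129 × 0.436 = 8836 + 4416 = 13252
→ [1403, 2477, 2248, 7753, 13252]
Scenario A total after 3 periods: 27133
Scenario B projection —
Period 1:
Births: 10800 × 0.247 = 2668  |  7000 × 0.126 = 882 → 3550
20–39: 9200 × 0.957 = 8804
40–59: 10800 × 0.951 = 10271
60–79: 7000 × 0.926 = 6482
80+: 9200 × 0.929 + 2000 × 0.436 = 8547 + 872 = 9419
→ [3550, 8804, 10271, 6482, 9419]
Period 2:
Births: 8804 × 0.247 = 2175  |  10271 × 0.126 = 1294 → 3469
20–39: 3550 × 0.957 = 3397
40–59: 8804 × 0.951 = 8373
60–79: 10271 × 0.926 = 9511
80+: 6482 × 0.929 + 9419 × 0.436 = 6022 + 4107 = 10129
→ [3469, 3397, 8373, 9511, 10129]
Period 3:
Births: 3397 × 0.247 = 839  |  8373 × 0.126 = 1055 → 1894
20–39: 3469 × 0.957 = 3320
40–59: 3397 × 0.951 = 3231
60–79: 8373 × 0.926 = 7753
80+: 9511 × 0.929 + 10129 × 0.436 = 8836 + 4416 = 13252
→ [1894, 3320, 3231, 7753, 13252]
Scenario B total after 3 periods: 29450
Difference B − A = 29450 − 27133 = 2317

2317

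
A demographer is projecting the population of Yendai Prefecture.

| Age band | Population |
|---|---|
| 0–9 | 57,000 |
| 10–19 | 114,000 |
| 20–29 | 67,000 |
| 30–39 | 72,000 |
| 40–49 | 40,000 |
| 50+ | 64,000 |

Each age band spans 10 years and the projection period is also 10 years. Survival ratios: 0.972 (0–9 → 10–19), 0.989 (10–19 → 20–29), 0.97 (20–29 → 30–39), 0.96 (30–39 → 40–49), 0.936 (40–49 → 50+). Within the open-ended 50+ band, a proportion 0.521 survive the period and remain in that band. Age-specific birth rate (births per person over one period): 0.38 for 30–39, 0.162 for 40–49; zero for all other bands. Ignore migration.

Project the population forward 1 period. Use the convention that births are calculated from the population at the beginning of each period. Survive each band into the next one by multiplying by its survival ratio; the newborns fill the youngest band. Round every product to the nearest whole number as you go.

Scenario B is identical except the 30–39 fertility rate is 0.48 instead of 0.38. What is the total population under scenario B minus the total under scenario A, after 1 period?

Period 1:
Births: 72000 * 0.38 = 27360 ; 40000 * 0.162 = 6480 → 33840
10–19: 57000 * 0.972 = 55404
20–29: 114000 * 0.989 = 112746
30–39: 67000 * 0.97 = 64990
40–49: 72000 * 0.96 = 69120
50+: 40000 * 0.936 + 64000 * 0.521 = 37440 + 33344 = 70784
End of period: [33840, 55404, 112746, 64990, 69120, 70784]
Scenario A total after 1 period: 406884
Scenario B projection —
Period 1:
Births: 72000 * 0.48 = 34560 ; 40000 * 0.162 = 6480 → 41040
10–19: 57000 * 0.972 = 55404
20–29: 114000 * 0.989 = 112746
30–39: 67000 * 0.97 = 64990
40–49: 72000 * 0.96 = 69120
50+: 40000 * 0.936 + 64000 * 0.521 = 37440 + 33344 = 70784
End of period: [41040, 55404, 112746, 64990, 69120, 70784]
Scenario B total after 1 period: 414084
Difference B − A = 414084 − 406884 = 7200

7200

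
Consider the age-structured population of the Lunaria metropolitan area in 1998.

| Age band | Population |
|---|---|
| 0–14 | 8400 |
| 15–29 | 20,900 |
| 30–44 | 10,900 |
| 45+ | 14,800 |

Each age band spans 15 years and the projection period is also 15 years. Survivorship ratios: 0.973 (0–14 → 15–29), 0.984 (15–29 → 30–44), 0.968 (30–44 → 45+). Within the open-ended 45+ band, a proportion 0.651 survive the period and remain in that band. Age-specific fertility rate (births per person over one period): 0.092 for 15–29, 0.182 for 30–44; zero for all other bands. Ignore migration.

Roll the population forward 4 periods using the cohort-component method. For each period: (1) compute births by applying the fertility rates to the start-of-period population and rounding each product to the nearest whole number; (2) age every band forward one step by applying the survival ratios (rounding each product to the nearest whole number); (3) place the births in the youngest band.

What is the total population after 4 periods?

29847

Let group 1 be 0–14 through group 4 = 45+.
[period 1]
Births: 20900 × 0.092 = 1923, 10900 × 0.182 = 1984 — total 3907
Group 2: 8400 × 0.973 = 8173
Group 3: 20900 × 0.984 = 20566
Group 4: 10900 × 0.968 + 14800 × 0.651 = 10551 + 9635 = 20186
→ [3907, 8173, 20566, 20186]
[period 2]
Births: 8173 × 0.092 = 752, 20566 × 0.182 = 3743 — total 4495
Group 2: 3907 × 0.973 = 3802
Group 3: 8173 × 0.984 = 8042
Group 4: 20566 × 0.968 + 20186 × 0.651 = 19908 + 13141 = 33049
→ [4495, 3802, 8042, 33049]
[period 3]
Births: 3802 × 0.092 = 350, 8042 × 0.182 = 1464 — total 1814
Group 2: 4495 × 0.973 = 4374
Group 3: 3802 × 0.984 = 3741
Group 4: 8042 × 0.968 + 33049 × 0.651 = 7785 + 21515 = 29300
→ [1814, 4374, 3741, 29300]
[period 4]
Births: 4374 × 0.092 = 402, 3741 × 0.182 = 681 — total 1083
Group 2: 1814 × 0.973 = 1765
Group 3: 4374 × 0.984 = 4304
Group 4: 3741 × 0.968 + 29300 × 0.651 = 3621 + 19074 = 22695
→ [1083, 1765, 4304, 22695]
Total after period 4: 1083 + 1765 + 4304 + 22695 = 29847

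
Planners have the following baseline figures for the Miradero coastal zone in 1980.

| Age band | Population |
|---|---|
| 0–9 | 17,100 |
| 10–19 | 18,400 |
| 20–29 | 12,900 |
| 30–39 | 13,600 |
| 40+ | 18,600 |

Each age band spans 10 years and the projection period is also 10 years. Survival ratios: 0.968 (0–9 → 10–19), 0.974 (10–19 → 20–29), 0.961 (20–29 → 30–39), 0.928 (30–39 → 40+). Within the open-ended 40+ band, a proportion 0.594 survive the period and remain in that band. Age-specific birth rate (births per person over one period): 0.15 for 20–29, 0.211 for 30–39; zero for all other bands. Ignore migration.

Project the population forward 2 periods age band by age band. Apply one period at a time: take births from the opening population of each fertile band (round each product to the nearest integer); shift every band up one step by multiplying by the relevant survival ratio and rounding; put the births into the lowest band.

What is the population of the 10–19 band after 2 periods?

4651

— Period 1 —
Births: 12900 × 0.15 = 1935  |  13600 × 0.211 = 2870 → 4805
10–19: 17100 × 0.968 = 16553
20–29: 18400 × 0.974 = 17922
30–39: 12900 × 0.961 = 12397
40+: 13600 × 0.928 + 18600 × 0.594 = 12621 + 11048 = 23669
End of period: [4805, 16553, 17922, 12397, 23669]
— Period 2 —
Births: 17922 × 0.15 = 2688  |  12397 × 0.211 = 2616 → 5304
10–19: 4805 × 0.968 = 4651
20–29: 16553 × 0.974 = 16123
30–39: 17922 × 0.961 = 17223
40+: 12397 × 0.928 + 23669 × 0.594 = 11504 + 14059 = 25563
End of period: [5304, 4651, 16123, 17223, 25563]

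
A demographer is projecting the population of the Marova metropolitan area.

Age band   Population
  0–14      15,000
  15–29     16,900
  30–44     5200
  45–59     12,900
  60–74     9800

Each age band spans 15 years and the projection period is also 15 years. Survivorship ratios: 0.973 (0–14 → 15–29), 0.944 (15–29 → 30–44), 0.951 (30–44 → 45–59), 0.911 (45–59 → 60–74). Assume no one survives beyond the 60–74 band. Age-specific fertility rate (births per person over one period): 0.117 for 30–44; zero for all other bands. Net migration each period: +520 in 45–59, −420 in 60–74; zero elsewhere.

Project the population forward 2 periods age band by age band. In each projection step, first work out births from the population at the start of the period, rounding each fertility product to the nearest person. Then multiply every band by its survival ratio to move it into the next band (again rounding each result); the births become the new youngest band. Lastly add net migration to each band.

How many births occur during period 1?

Call the bands 1 to 5, youngest first.
After projecting period 1:
Births: 5200 * 0.117 = 608
Band 2: 15000 * 0.973 = 14595
Band 3: 16900 * 0.944 = 15954
Band 4: 5200 * 0.951 = 4945
Band 5: 12900 * 0.911 = 11752
Net migration: Band 4 + 520 → 5465; Band 5 − 420 → 11332
Population now: 0–14=608, 15–29=14595, 30–44=15954, 45–59=5465, 60–74=11332

608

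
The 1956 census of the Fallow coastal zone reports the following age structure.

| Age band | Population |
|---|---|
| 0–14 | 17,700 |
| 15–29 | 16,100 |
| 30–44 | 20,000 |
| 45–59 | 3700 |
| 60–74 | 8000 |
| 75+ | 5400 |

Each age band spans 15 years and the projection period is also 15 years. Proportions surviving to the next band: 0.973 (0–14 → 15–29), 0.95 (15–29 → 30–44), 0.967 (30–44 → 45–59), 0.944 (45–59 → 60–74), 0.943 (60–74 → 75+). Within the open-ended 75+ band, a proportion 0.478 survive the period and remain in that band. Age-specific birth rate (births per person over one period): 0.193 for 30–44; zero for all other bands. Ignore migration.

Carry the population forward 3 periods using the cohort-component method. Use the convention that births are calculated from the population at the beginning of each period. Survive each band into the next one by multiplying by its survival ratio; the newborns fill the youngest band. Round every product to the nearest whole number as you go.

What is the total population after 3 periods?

After projecting period 1:
Births: 20000 * 0.193 = 3860
15–29: 17700 * 0.973 = 17222
30–44: 16100 * 0.95 = 15295
45–59: 20000 * 0.967 = 19340
60–74: 3700 * 0.944 = 3493
75+: 8000 * 0.943 + 5400 * 0.478 = 7544 + 2581 = 10125
Giving 3860 / 17222 / 15295 / 19340 / 3493 / 10125.
After projecting period 2:
Births: 15295 * 0.193 = 2952
15–29: 3860 * 0.973 = 3756
30–44: 17222 * 0.95 = 16361
45–59: 15295 * 0.967 = 14790
60–74: 19340 * 0.944 = 18257
75+: 3493 * 0.943 + 10125 * 0.478 = 3294 + 4840 = 8134
Giving 2952 / 3756 / 16361 / 14790 / 18257 / 8134.
After projecting period 3:
Births: 16361 * 0.193 = 3158
15–29: 2952 * 0.973 = 2872
30–44: 3756 * 0.95 = 3568
45–59: 16361 * 0.967 = 15821
60–74: 14790 * 0.944 = 13962
75+: 18257 * 0.943 + 8134 * 0.478 = 17216 + 3888 = 21104
Giving 3158 / 2872 / 3568 / 15821 / 13962 / 21104.
Total after period 3: 3158 + 2872 + 3568 + 15821 + 13962 + 21104 = 60485

60485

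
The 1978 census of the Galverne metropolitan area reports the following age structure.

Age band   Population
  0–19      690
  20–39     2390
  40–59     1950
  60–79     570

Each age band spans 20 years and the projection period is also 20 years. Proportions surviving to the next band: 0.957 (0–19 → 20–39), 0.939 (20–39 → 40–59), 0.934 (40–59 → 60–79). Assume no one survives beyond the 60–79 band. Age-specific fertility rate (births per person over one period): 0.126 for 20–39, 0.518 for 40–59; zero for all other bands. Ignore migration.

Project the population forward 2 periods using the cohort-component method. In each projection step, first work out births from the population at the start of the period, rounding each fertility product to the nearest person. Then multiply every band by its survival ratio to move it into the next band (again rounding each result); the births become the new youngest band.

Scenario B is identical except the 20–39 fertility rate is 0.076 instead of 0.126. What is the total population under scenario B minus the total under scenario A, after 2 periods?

Call the bands 1 to 4, youngest first.
— Period 1 —
Births: 2390 × 0.126 = 301, 1950 × 0.518 = 1010 — total 1311
Band 2: 690 × 0.957 = 660
Band 3: 2390 × 0.939 = 2244
Band 4: 1950 × 0.934 = 1821
End of period: [1311, 660, 2244, 1821]
— Period 2 —
Births: 660 × 0.126 = 83, 2244 × 0.518 = 1162 — total 1245
Band 2: 1311 × 0.957 = 1255
Band 3: 660 × 0.939 = 620
Band 4: 2244 × 0.934 = 2096
End of period: [1245, 1255, 620, 2096]
Scenario A total after 2 periods: 5216
Scenario B projection —
— Period 1 —
Births: 2390 × 0.076 = 182, 1950 × 0.518 = 1010 — total 1192
Band 2: 690 × 0.957 = 660
Band 3: 2390 × 0.939 = 2244
Band 4: 1950 × 0.934 = 1821
End of period: [1192, 660, 2244, 1821]
— Period 2 —
Births: 660 × 0.076 = 50, 2244 × 0.518 = 1162 — total 1212
Band 2: 1192 × 0.957 = 1141
Band 3: 660 × 0.939 = 620
Band 4: 2244 × 0.934 = 2096
End of period: [1212, 1141, 620, 2096]
Scenario B total after 2 periods: 5069
Difference B − A = 5069 − 5216 = -147

-147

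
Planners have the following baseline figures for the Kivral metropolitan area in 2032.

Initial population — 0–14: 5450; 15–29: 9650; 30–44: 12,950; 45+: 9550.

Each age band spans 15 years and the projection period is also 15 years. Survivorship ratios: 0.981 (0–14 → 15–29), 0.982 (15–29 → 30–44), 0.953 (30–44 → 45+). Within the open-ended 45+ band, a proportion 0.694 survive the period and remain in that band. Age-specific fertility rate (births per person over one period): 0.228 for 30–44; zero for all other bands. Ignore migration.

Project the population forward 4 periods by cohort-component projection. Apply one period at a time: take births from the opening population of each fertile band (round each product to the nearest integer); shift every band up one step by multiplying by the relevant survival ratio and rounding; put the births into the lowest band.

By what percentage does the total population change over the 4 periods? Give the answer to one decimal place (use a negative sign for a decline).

-44.7

Numbering the groups 1..4 from youngest to oldest:
[period 1]
Births: 12950 × 0.228 = 2953
Group 2: 5450 × 0.981 = 5346
Group 3: 9650 × 0.982 = 9476
Group 4: 12950 × 0.953 + 9550 × 0.694 = 12341 + 6628 = 18969
End of period: [2953, 5346, 9476, 18969]
[period 2]
Births: 9476 × 0.228 = 2161
Group 2: 2953 × 0.981 = 2897
Group 3: 5346 × 0.982 = 5250
Group 4: 9476 × 0.953 + 18969 × 0.694 = 9031 + 13164 = 22195
End of period: [2161, 2897, 5250, 22195]
[period 3]
Births: 5250 × 0.228 = 1197
Group 2: 2161 × 0.981 = 2120
Group 3: 2897 × 0.982 = 2845
Group 4: 5250 × 0.953 + 22195 × 0.694 = 5003 + 15403 = 20406
End of period: [1197, 2120, 2845, 20406]
[period 4]
Births: 2845 × 0.228 = 649
Group 2: 1197 × 0.981 = 1174
Group 3: 2120 × 0.982 = 2082
Group 4: 2845 × 0.953 + 20406 × 0.694 = 2711 + 14162 = 16873
End of period: [649, 1174, 2082, 16873]
Total: 37600 → 20778; change = -16822; percentage change = -44.7%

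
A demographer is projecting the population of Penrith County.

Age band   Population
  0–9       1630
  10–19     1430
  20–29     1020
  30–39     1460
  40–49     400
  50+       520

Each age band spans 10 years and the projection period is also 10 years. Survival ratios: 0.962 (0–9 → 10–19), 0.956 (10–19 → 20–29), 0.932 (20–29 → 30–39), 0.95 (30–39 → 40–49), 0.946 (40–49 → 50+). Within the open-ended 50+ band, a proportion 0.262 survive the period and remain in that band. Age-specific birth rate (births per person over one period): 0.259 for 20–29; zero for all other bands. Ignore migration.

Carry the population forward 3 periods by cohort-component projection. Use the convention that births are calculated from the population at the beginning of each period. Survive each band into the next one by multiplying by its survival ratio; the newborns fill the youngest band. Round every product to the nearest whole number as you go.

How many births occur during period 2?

354

Call the groups 1 to 6, youngest first.
[period 1]
Births: 1020 × 0.259 = 264
Group 2: 1630 × 0.962 = 1568
Group 3: 1430 × 0.956 = 1367
Group 4: 1020 × 0.932 = 951
Group 5: 1460 × 0.95 = 1387
Group 6: 400 × 0.946 + 520 × 0.262 = 378 + 136 = 514
End of period: [264, 1568, 1367, 951, 1387, 514]
[period 2]
Births: 1367 × 0.259 = 354
Group 2: 264 × 0.962 = 254
Group 3: 1568 × 0.956 = 1499
Group 4: 1367 × 0.932 = 1274
Group 5: 951 × 0.95 = 903
Group 6: 1387 × 0.946 + 514 × 0.262 = 1312 + 135 = 1447
End of period: [354, 254, 1499, 1274, 903, 1447]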